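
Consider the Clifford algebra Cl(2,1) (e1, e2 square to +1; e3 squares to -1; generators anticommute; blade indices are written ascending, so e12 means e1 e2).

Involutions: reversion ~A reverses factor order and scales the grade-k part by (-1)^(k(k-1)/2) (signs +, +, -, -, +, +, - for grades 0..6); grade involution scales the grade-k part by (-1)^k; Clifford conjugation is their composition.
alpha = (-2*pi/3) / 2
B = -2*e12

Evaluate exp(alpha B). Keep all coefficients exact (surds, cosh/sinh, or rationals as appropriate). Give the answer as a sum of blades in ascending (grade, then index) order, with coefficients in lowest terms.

B^2 = (-2)^2*(e12)^2 = 4*(-1) = -4 (a basis 2-blade squares to minus the product of its generators' squares).
B^2 = -4 — the series telescopes trigonometrically here: l = 2, alpha*l = -2*pi/3, so exp(alpha B) = cos(-2*pi/3) + (sin(-2*pi/3)/2)*B = -1/2 + (-sqrt(3)/4)*B.
Answer: -1/2 + sqrt(3)/2*e12


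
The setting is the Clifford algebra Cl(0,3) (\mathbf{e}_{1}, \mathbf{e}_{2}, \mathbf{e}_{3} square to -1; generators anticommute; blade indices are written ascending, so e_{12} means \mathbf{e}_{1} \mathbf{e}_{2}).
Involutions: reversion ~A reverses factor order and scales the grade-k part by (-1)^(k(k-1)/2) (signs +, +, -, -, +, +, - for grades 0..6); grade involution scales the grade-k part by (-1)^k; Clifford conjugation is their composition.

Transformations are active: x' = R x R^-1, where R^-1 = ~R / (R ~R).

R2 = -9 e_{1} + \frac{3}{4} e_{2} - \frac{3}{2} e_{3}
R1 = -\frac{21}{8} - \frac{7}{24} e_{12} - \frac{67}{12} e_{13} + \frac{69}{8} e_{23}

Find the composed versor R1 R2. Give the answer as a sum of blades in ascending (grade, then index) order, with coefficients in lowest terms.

Distribute over the terms of R2 (each basis-blade product reordered to ascending indices, repeated generators contracted through their squares):
R1 (-9 e_{1}) = \frac{189}{8} e_{1} + \frac{21}{8} e_{2} + \frac{201}{4} e_{3} - \frac{621}{8} e_{123}
R1 (\frac{3}{4} e_{2}) = \frac{7}{32} e_{1} - \frac{63}{32} e_{2} + \frac{207}{32} e_{3} + \frac{67}{16} e_{123}
R1 (-\frac{3}{2} e_{3}) = -\frac{67}{8} e_{1} + \frac{207}{16} e_{2} + \frac{63}{16} e_{3} + \frac{7}{16} e_{123}
Summing the partial products and collecting blades:
Answer: \frac{495}{32} e_{1} + \frac{435}{32} e_{2} + \frac{1941}{32} e_{3} - 73 e_{123}


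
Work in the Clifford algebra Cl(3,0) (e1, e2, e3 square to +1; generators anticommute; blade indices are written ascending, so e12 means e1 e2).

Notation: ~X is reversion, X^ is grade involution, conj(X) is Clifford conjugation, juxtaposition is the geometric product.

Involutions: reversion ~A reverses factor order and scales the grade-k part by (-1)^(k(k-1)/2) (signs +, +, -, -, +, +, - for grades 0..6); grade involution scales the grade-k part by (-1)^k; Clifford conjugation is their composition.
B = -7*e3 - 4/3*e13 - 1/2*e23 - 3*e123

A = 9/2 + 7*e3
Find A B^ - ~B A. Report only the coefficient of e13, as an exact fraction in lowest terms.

first term: 49 + 28/3*e1 + 7/2*e2 + 63/2*e3 + 21*e12 - 6*e13 - 9/4*e23 + 27/2*e123
second term: -49 + 28/3*e1 + 7/2*e2 - 63/2*e3 + 21*e12 + 6*e13 + 9/4*e23 + 27/2*e123
Answer: -12


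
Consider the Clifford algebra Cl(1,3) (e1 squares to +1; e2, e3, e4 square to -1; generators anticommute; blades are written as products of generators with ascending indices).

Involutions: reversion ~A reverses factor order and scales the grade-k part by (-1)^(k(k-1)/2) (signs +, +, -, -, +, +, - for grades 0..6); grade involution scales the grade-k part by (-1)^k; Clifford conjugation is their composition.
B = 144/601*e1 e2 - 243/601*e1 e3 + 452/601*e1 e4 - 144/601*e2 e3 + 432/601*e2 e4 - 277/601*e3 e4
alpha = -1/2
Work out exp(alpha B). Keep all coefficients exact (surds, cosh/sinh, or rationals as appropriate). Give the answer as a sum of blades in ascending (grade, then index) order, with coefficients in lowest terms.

B^2 term by term: the squares give (144/601)^2*(e1 e2)^2 + (-243/601)^2*(e1 e3)^2 + (452/601)^2*(e1 e4)^2 + (-144/601)^2*(e2 e3)^2 + (432/601)^2*(e2 e4)^2 + (-277/601)^2*(e3 e4)^2 = 20736/361201*(+1) + 59049/361201*(+1) + 204304/361201*(+1) + 20736/361201*(-1) + 186624/361201*(-1) + 76729/361201*(-1) = 0 (each basis 2-blade squares to minus the product of its generators' squares); cross terms between blades sharing an index anticommute and cancel; the commuting (index-disjoint) pairs give grade-4 terms 2*c*c'*(blade product), which cancel blade by blade — e1 e2 e3 e4: -79776/361201 + 209952/361201 - 130176/361201 = 0 — confirming B is simple. So B^2 = 0.
B^2 = 0, so the series closes: exp(alpha B) = 1 + alpha B (parabolic case).
Answer: 1 - 72/601*e1 e2 + 243/1202*e1 e3 - 226/601*e1 e4 + 72/601*e2 e3 - 216/601*e2 e4 + 277/1202*e3 e4


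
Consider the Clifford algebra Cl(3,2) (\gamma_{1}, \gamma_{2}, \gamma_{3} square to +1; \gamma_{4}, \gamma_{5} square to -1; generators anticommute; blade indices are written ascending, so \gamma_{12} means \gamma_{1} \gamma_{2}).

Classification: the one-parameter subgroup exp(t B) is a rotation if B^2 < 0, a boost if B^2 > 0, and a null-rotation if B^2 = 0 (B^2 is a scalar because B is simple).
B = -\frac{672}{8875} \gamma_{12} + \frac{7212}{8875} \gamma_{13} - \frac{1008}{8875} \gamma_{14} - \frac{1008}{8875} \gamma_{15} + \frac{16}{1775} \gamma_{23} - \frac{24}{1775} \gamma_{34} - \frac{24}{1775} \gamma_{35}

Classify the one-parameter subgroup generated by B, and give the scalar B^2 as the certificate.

B^2 term by term: the squares give (-\frac{672}{8875})^2*(\gamma_{12})^2 + (\frac{7212}{8875})^2*(\gamma_{13})^2 + (-\frac{1008}{8875})^2*(\gamma_{14})^2 + (-\frac{1008}{8875})^2*(\gamma_{15})^2 + (\frac{16}{1775})^2*(\gamma_{23})^2 + (-\frac{24}{1775})^2*(\gamma_{34})^2 + (-\frac{24}{1775})^2*(\gamma_{35})^2 = \frac{451584}{78765625}*(-1) + \frac{52012944}{78765625}*(-1) + \frac{1016064}{78765625}*(+1) + \frac{1016064}{78765625}*(+1) + \frac{256}{3150625}*(-1) + \frac{576}{3150625}*(+1) + \frac{576}{3150625}*(+1) = -\frac{16}{25} (each basis 2-blade squares to minus the product of its generators' squares); cross terms between blades sharing an index anticommute and cancel; the commuting (index-disjoint) pairs give grade-4 terms 2*c*c'*(blade product), which cancel blade by blade — \gamma_{1234}: \frac{32256}{15753125} - \frac{32256}{15753125} = 0; \gamma_{1235}: \frac{32256}{15753125} - \frac{32256}{15753125} = 0; \gamma_{1345}: -\frac{48384}{15753125} + \frac{48384}{15753125} = 0 — confirming B is simple. So B^2 = -\frac{16}{25}.
Answer: rotation, certificate B^2 = -\frac{16}{25}. Key observation: B^2 = -\frac{16}{25} is a conjugation invariant, so its sign decides the class regardless of the surface form of B.


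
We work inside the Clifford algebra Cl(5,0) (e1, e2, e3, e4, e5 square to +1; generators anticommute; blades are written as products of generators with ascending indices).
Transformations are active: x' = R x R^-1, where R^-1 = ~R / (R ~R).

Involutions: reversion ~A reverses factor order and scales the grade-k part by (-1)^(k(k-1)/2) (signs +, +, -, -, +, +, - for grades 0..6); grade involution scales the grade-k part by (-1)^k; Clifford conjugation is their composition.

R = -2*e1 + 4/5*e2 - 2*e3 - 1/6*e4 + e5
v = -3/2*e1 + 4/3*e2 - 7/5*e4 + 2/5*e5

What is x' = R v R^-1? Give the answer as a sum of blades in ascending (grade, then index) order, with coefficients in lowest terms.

~R = -2*e1 + 4/5*e2 - 2*e3 - 1/6*e4 + e5, and R ~R = 8701/900, so R^-1 = ~R / (8701/900).
R v = 47/10 - 22/15*e1 e2 - 3*e1 e3 + 51/20*e1 e4 + 7/10*e1 e5 + 8/3*e2 e3 - 202/225*e2 e4 - 76/75*e2 e5 + 14/5*e3 e4 - 4/5*e3 e5 + 4/3*e4 e5
Answer: -7737/17402*e1 - 14500/26103*e2 - 16920/8701*e3 + 53857/43505*e4 + 24898/43505*e5


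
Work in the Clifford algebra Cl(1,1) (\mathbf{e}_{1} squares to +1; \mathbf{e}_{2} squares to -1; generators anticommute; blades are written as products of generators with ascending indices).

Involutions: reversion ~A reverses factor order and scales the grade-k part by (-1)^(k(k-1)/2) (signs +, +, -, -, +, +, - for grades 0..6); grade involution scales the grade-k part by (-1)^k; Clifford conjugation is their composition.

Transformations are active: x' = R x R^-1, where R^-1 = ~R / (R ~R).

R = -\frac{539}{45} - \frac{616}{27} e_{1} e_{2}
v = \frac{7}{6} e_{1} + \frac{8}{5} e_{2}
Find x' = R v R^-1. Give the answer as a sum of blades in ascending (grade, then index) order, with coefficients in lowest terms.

~R = -\frac{539}{45} + \frac{616}{27} e_{1} e_{2}, and R ~R = -\frac{6871711}{18225}, so R^-1 = ~R / (-\frac{6871711}{18225}).
R v = \frac{6083}{270} e_{1} + \frac{15092}{2025} e_{2}
Answer: \frac{1841}{6954} e_{1} - \frac{6528}{5795} e_{2}


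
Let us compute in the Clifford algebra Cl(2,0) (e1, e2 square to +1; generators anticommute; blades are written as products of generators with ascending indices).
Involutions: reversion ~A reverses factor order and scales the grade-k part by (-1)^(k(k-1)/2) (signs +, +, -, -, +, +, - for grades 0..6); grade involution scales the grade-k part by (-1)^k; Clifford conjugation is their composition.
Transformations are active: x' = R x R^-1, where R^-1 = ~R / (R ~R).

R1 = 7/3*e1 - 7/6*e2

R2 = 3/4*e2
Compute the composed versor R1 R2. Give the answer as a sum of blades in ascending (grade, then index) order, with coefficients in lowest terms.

Distribute over the terms of R2 (each basis-blade product reordered to ascending indices, repeated generators contracted through their squares):
R1 (3/4*e2) = -7/8 + 7/4*e1 e2
Answer: -7/8 + 7/4*e1 e2


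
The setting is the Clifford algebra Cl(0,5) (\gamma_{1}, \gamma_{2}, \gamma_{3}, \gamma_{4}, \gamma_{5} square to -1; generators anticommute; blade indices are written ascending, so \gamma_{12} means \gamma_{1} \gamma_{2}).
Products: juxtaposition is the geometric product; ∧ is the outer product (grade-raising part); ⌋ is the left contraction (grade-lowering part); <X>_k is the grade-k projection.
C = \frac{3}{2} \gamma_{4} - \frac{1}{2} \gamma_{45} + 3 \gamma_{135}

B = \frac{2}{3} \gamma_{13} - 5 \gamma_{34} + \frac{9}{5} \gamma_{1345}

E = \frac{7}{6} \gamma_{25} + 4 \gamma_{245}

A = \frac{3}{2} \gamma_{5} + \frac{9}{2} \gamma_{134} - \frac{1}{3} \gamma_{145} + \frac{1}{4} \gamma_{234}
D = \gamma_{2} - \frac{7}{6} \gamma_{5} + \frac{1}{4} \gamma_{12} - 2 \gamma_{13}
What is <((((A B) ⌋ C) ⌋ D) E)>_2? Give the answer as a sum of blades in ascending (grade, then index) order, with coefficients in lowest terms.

step 1: \frac{45}{2} \gamma_{1} + \frac{5}{4} \gamma_{2} - \frac{3}{5} \gamma_{3} - 3 \gamma_{4} + \frac{81}{10} \gamma_{5} - \frac{1}{6} \gamma_{124} + \frac{9}{20} \gamma_{125} + \frac{27}{10} \gamma_{134} + \frac{8}{3} \gamma_{135} - \frac{131}{18} \gamma_{345}
step 2: \frac{25}{2} - \frac{81}{20} \gamma_{4} - \frac{3}{2} \gamma_{5} - \frac{243}{10} \gamma_{13} - \frac{9}{5} \gamma_{15} - \frac{135}{2} \gamma_{35}
step 3: -\frac{1007}{20} + \frac{25}{2} \gamma_{2} - \frac{175}{12} \gamma_{5} + \frac{25}{8} \gamma_{12} - 25 \gamma_{13}
step 4: -\frac{1225}{72} \gamma_{2} - \frac{175}{12} \gamma_{5} - \frac{175}{48} \gamma_{15} + \frac{175}{3} \gamma_{24} - \frac{7049}{120} \gamma_{25} - 50 \gamma_{45} - \frac{25}{2} \gamma_{145} - \frac{1007}{5} \gamma_{245} + \frac{175}{6} \gamma_{1235} + 100 \gamma_{12345}
step 5: -\frac{175}{48} \gamma_{15} + \frac{175}{3} \gamma_{24} - \frac{7049}{120} \gamma_{25} - 50 \gamma_{45}
Answer: -\frac{175}{48} \gamma_{15} + \frac{175}{3} \gamma_{24} - \frac{7049}{120} \gamma_{25} - 50 \gamma_{45}


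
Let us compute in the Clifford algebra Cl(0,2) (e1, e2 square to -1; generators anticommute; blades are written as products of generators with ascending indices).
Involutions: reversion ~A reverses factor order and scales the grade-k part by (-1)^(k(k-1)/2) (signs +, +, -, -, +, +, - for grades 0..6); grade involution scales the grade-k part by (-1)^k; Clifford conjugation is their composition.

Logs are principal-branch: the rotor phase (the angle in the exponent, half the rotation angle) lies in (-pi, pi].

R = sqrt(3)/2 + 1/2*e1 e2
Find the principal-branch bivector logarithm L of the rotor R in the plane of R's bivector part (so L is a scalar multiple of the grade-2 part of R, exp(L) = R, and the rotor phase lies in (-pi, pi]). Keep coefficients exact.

The scalar part of R is sqrt(3)/2, which fixes the principal-branch rotor phase; the unit plane is then the bivector part divided by the sine of that phase, and L is that plane scaled by the phase.
Concretely: cos(phase) = sqrt(3)/2 gives phase = ±pi/6, and since phase/sin(phase) is even the sign is immaterial: L = (phase/sin(phase)) * <R>_2 = (pi/3) * <R>_2.
Answer: pi/6*e1 e2


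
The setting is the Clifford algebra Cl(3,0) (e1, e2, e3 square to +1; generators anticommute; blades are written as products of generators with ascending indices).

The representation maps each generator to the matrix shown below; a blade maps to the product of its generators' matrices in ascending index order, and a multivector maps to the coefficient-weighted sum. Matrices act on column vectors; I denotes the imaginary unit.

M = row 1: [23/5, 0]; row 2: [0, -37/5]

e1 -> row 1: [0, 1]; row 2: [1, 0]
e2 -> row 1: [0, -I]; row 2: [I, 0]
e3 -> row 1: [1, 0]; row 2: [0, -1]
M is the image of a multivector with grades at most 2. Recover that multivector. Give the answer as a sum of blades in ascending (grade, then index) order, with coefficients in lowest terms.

Method: 1, rho(e1), rho(e2), rho(e3) form a trace-orthogonal basis of the 2x2 complex matrices (tr(X Y) = 2 if X = Y, else 0), so M = m0*1 + m1*rho(e1) + m2*rho(e2) + m3*rho(e3) with m0 = tr(M)/2 = -7/5, m1 = tr(M rho(e1))/2 = 0, m2 = tr(M rho(e2))/2 = 0, m3 = tr(M rho(e3))/2 = 6.
Multiplying table entries, the bivector images are rho(e1 e2) = I*rho(e3), rho(e1 e3) = -I*rho(e2), rho(e2 e3) = I*rho(e1); with real blade coefficients the real parts of m0..m3 are the coefficients of 1, e1, e2, e3 and the imaginary parts give the bivectors (e2 e3: Im m1, e1 e3: -Im m2, e1 e2: Im m3).
Answer: -7/5 + 6*e3


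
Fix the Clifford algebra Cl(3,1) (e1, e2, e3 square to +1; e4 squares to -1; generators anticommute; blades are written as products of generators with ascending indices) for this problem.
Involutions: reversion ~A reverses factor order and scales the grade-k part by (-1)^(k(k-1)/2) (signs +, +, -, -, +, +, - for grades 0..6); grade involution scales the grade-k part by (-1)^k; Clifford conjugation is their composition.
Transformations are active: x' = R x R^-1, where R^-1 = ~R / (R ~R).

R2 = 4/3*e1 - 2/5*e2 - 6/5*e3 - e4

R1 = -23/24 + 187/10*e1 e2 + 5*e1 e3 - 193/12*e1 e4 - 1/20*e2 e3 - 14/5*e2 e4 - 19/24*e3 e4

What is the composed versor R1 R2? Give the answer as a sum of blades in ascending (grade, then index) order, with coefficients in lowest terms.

Distribute over the terms of R2 (each basis-blade product reordered to ascending indices, repeated generators contracted through their squares):
R1 (4/3*e1) = -23/18*e1 - 374/15*e2 - 20/3*e3 + 193/9*e4 - 1/15*e1 e2 e3 - 56/15*e1 e2 e4 - 19/18*e1 e3 e4
R1 (-2/5*e2) = -187/25*e1 + 23/60*e2 - 1/50*e3 - 28/25*e4 + 2*e1 e2 e3 - 193/30*e1 e2 e4 + 19/60*e2 e3 e4
R1 (-6/5*e3) = -6*e1 + 3/50*e2 + 23/20*e3 - 19/20*e4 - 561/25*e1 e2 e3 - 193/10*e1 e3 e4 - 84/25*e2 e3 e4
R1 (-e4) = -193/12*e1 - 14/5*e2 - 19/24*e3 + 23/24*e4 - 187/10*e1 e2 e4 - 5*e1 e3 e4 + 1/20*e2 e3 e4
Summing the partial products and collecting blades:
Answer: -27757/900*e1 - 2729/100*e2 - 3797/600*e3 + 36599/1800*e4 - 1538/75*e1 e2 e3 - 433/15*e1 e2 e4 - 1141/45*e1 e3 e4 - 449/150*e2 e3 e4


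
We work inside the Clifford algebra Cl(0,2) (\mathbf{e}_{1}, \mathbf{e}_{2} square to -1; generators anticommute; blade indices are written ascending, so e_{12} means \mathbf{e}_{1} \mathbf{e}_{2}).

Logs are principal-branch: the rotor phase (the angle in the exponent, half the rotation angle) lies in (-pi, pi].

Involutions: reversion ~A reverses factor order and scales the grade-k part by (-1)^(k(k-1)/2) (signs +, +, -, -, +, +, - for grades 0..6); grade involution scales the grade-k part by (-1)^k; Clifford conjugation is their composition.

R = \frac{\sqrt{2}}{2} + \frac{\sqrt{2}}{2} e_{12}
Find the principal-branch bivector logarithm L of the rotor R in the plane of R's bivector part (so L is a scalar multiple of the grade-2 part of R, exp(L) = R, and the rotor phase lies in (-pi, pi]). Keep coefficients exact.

The scalar part of R is \frac{\sqrt{2}}{2}, which fixes the principal-branch rotor phase; the unit plane is then the bivector part divided by the sine of that phase, and L is that plane scaled by the phase.
Concretely: cos(phase) = \frac{\sqrt{2}}{2} gives phase = ±\frac{\pi}{4}, and since phase/sin(phase) is even the sign is immaterial: L = (phase/sin(phase)) * <R>_2 = (\frac{\sqrt{2} \pi}{4}) * <R>_2.
Answer: \frac{\pi}{4} e_{12}


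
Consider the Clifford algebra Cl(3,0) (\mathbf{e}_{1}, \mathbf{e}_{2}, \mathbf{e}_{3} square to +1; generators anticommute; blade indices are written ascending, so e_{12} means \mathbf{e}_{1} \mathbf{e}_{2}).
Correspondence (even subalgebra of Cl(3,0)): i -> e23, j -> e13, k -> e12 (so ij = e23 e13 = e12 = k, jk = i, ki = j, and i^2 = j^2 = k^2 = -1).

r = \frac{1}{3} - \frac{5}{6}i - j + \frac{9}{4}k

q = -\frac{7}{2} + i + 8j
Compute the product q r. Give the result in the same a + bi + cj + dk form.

In blades: q = -\frac{7}{2} + 8 e_{13} + e_{23}, r = \frac{1}{3} + \frac{9}{4} e_{12} - e_{13} - \frac{5}{6} e_{23}.
Distribute q over r term by term (generator squares from the signature, products reordered to ascending indices): (-\frac{7}{2})*r = -\frac{7}{6} - \frac{63}{8} e_{12} + \frac{7}{2} e_{13} + \frac{35}{12} e_{23}; (8 e_{13})*r = 8 + \frac{20}{3} e_{12} + \frac{8}{3} e_{13} + 18 e_{23}; (e_{23})*r = \frac{5}{6} - e_{12} - \frac{9}{4} e_{13} + \frac{1}{3} e_{23}.
Sum: \frac{23}{3} - \frac{53}{24} e_{12} + \frac{47}{12} e_{13} + \frac{85}{4} e_{23}; translating back through the correspondence:
Answer: \frac{23}{3} + \frac{85}{4}i + \frac{47}{12}j - \frac{53}{24}k


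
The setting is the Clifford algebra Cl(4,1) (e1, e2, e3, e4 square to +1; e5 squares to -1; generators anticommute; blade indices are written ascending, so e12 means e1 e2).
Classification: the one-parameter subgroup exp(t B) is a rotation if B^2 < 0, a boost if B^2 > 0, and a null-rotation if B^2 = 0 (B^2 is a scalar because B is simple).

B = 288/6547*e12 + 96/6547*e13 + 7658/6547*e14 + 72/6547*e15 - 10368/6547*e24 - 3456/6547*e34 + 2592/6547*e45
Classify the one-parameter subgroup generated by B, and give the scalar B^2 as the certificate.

B^2 term by term: the squares give (288/6547)^2*(e12)^2 + (96/6547)^2*(e13)^2 + (7658/6547)^2*(e14)^2 + (72/6547)^2*(e15)^2 + (-10368/6547)^2*(e24)^2 + (-3456/6547)^2*(e34)^2 + (2592/6547)^2*(e45)^2 = 82944/42863209*(-1) + 9216/42863209*(-1) + 58644964/42863209*(-1) + 5184/42863209*(+1) + 107495424/42863209*(-1) + 11943936/42863209*(-1) + 6718464/42863209*(+1) = -4 (each basis 2-blade squares to minus the product of its generators' squares); cross terms between blades sharing an index anticommute and cancel; the commuting (index-disjoint) pairs give grade-4 terms 2*c*c'*(blade product), which cancel blade by blade — e1234: -1990656/42863209 + 1990656/42863209 = 0; e1245: 1492992/42863209 - 1492992/42863209 = 0; e1345: 497664/42863209 - 497664/42863209 = 0 — confirming B is simple. So B^2 = -4.
Answer: rotation, certificate B^2 = -4. No conjugation can change B^2 = -4; the sign gives the class.


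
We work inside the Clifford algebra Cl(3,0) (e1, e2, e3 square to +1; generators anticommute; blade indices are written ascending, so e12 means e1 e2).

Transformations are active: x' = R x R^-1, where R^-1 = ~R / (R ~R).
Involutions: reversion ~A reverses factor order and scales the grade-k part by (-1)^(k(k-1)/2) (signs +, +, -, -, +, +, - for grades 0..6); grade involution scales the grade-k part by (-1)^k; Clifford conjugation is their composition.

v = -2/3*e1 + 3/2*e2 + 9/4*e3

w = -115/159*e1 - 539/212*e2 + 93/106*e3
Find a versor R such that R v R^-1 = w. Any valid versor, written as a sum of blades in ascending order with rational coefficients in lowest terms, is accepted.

A norm check does it: q(v) = q(w) = 1117/144, hence R = v + w = -221/159*e1 - 221/212*e2 + 663/212*e3 realises the map — parallel part kept, (v - w)/2 negated, v carried to w.
Answer: -221/159*e1 - 221/212*e2 + 663/212*e3


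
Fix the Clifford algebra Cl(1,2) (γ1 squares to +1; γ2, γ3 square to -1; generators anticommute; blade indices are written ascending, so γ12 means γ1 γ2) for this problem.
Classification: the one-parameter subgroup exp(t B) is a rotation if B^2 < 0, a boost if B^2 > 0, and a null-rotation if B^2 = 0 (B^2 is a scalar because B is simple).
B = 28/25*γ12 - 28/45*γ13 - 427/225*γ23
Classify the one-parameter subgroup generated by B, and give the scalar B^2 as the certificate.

B^2 term by term: the squares give (28/25)^2*(γ12)^2 + (-28/45)^2*(γ13)^2 + (-427/225)^2*(γ23)^2 = 784/625*(+1) + 784/2025*(+1) + 182329/50625*(-1) = -49/25 (each basis 2-blade squares to minus the product of its generators' squares); cross terms between blades sharing an index anticommute and cancel. So B^2 = -49/25.
Answer: rotation, certificate B^2 = -49/25. The scalar -49/25 is the complete invariant here: its sign names the subgroup type.


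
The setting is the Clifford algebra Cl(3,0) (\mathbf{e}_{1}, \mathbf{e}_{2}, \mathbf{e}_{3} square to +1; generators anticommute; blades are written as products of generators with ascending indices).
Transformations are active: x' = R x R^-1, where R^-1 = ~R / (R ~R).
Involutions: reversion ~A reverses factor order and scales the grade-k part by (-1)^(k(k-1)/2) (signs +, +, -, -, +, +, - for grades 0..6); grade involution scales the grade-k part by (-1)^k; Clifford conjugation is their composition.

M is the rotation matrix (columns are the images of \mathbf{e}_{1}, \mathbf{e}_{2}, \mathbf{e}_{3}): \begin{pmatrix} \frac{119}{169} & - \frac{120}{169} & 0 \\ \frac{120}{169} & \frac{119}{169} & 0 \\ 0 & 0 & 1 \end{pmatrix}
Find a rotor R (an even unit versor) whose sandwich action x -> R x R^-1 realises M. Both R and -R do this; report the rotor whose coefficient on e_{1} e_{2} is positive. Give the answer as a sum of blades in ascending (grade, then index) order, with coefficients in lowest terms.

Method: write R = a + b12*e_{1} e_{2} + b13*e_{1} e_{3} + b23*e_{2} e_{3} with a^2 + b12^2 + b13^2 + b23^2 = 1 (so R^-1 = ~R). Expanding the columns R e_j ~R gives tr M = 4a^2 - 1 and, from the antisymmetric part, M21 - M12 = -4a*b12, M13 - M31 = 4a*b13, M32 - M23 = -4a*b23.
Here tr M = \frac{407}{169}, so a^2 = (1 + tr M)/4 = \frac{144}{169} and a = ±\frac{12}{13}. Taking a = \frac{12}{13}: M21 - M12 = \frac{240}{169}, M13 - M31 = 0, M32 - M23 = 0, giving b12 = -\frac{5}{13}, b13 = 0, b23 = 0, i.e. R = \frac{12}{13} - \frac{5}{13} e_{1} e_{2}.
Its e_{1} e_{2} coefficient is negative, so report the other preimage -R.
Answer: -\frac{12}{13} + \frac{5}{13} e_{1} e_{2}. Recall the cover is two-to-one: with M of trace \frac{407}{169}, both preimages act alike, and the stated e_{1} e_{2} sign chooses the sheet.


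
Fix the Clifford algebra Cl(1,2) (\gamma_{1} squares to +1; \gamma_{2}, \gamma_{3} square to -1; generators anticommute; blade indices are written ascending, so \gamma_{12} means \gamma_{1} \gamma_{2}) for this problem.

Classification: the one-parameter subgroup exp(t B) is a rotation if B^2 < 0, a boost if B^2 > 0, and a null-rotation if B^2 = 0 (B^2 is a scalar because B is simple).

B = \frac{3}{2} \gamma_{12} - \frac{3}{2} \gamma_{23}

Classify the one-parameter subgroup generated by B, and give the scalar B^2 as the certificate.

B^2 term by term: the squares give (\frac{3}{2})^2*(\gamma_{12})^2 + (-\frac{3}{2})^2*(\gamma_{23})^2 = \frac{9}{4}*(+1) + \frac{9}{4}*(-1) = 0 (each basis 2-blade squares to minus the product of its generators' squares); cross terms between blades sharing an index anticommute and cancel. So B^2 = 0.
Answer: null-rotation, certificate B^2 = 0. Note: conjugating B changes its blade decomposition but never the scalar B^2 = 0, whose sign settles the classification.


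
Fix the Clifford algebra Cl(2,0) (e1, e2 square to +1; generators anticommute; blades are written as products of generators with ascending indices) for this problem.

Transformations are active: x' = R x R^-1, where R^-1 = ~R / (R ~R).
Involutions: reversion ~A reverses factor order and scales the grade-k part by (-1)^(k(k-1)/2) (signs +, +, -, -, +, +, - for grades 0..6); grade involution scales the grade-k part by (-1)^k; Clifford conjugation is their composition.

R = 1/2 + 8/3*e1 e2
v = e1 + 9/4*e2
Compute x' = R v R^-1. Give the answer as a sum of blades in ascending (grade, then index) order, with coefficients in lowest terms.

~R = 1/2 - 8/3*e1 e2, and R ~R = 265/36, so R^-1 = ~R / (265/36).
R v = 13/2*e1 - 37/24*e2
Answer: -31/265*e1 - 2607/1060*e2


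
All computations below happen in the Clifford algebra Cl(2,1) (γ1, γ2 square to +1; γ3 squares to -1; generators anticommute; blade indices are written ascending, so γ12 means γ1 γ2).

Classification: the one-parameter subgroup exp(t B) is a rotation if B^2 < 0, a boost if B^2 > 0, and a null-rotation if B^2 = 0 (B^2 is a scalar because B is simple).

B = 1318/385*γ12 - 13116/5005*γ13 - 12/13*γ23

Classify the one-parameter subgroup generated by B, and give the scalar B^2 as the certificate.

B^2 term by term: the squares give (1318/385)^2*(γ12)^2 + (-13116/5005)^2*(γ13)^2 + (-12/13)^2*(γ23)^2 = 1737124/148225*(-1) + 172029456/25050025*(+1) + 144/169*(+1) = -4 (each basis 2-blade squares to minus the product of its generators' squares); cross terms between blades sharing an index anticommute and cancel. So B^2 = -4.
Answer: rotation, certificate B^2 = -4. B^2 = -4 is basis-independent, so its sign is the whole story.


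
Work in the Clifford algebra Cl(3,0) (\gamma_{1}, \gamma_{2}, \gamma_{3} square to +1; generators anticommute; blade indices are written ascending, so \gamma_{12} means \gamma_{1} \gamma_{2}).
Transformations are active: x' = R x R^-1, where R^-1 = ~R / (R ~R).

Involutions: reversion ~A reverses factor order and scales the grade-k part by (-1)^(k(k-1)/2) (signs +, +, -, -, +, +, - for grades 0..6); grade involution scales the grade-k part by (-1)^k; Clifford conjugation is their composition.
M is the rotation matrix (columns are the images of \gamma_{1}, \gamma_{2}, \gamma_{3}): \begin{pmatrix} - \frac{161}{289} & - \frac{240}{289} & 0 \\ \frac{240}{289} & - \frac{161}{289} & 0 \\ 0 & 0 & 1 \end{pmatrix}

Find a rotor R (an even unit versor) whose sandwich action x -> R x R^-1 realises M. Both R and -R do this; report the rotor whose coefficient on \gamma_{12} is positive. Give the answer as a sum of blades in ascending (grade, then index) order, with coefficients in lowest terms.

Method: write R = a + b12*\gamma_{12} + b13*\gamma_{13} + b23*\gamma_{23} with a^2 + b12^2 + b13^2 + b23^2 = 1 (so R^-1 = ~R). Expanding the columns R e_j ~R gives tr M = 4a^2 - 1 and, from the antisymmetric part, M21 - M12 = -4a*b12, M13 - M31 = 4a*b13, M32 - M23 = -4a*b23.
Here tr M = -\frac{33}{289}, so a^2 = (1 + tr M)/4 = \frac{64}{289} and a = ±\frac{8}{17}. Taking a = \frac{8}{17}: M21 - M12 = \frac{480}{289}, M13 - M31 = 0, M32 - M23 = 0, giving b12 = -\frac{15}{17}, b13 = 0, b23 = 0, i.e. R = \frac{8}{17} - \frac{15}{17} \gamma_{12}.
Its \gamma_{12} coefficient is negative, so report the other preimage -R.
Answer: -\frac{8}{17} + \frac{15}{17} \gamma_{12}. Recall the cover is two-to-one: with M of trace -\frac{33}{289}, both preimages act alike, and the stated \gamma_{12} sign chooses the sheet.


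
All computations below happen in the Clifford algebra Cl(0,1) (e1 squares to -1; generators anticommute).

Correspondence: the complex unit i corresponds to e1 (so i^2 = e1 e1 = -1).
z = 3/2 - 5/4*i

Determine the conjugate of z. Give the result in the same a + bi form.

In blades: z = 3/2 - 5/4*e1.
Conjugation here is Clifford conjugation: the scalar is fixed and the grade-1 and grade-2 blades all flip sign, giving 3/2 + 5/4*e1; translating back:
Answer: 3/2 + 5/4*i


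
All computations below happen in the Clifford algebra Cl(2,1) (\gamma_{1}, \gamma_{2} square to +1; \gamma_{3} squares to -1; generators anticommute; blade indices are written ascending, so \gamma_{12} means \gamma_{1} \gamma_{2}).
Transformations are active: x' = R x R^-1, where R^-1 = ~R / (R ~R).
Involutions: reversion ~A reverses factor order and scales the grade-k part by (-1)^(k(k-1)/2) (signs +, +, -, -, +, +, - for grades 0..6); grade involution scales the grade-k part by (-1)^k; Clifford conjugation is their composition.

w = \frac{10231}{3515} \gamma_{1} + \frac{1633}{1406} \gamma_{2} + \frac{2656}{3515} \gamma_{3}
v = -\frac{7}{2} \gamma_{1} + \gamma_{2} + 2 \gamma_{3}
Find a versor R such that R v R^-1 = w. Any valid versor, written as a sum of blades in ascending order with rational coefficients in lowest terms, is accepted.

Take R = v + w = -\frac{4143}{7030} \gamma_{1} + \frac{3039}{1406} \gamma_{2} + \frac{9686}{3515} \gamma_{3}. Because q(v) = q(w) = \frac{37}{4}, conjugation by R sends v exactly to w.
Answer: -\frac{4143}{7030} \gamma_{1} + \frac{3039}{1406} \gamma_{2} + \frac{9686}{3515} \gamma_{3}


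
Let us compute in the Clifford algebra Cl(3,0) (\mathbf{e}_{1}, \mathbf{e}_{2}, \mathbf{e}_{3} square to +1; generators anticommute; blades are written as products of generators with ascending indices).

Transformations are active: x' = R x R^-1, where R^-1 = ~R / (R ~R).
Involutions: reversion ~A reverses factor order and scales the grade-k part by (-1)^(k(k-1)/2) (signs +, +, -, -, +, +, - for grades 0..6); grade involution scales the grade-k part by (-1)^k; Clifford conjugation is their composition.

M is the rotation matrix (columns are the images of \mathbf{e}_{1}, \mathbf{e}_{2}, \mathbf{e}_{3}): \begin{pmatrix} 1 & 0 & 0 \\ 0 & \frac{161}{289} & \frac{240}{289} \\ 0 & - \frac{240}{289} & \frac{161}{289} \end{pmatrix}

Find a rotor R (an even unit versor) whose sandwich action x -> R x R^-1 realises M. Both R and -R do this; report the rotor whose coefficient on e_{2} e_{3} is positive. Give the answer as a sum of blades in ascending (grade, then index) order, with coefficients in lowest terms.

Method: write R = a + b12*e_{1} e_{2} + b13*e_{1} e_{3} + b23*e_{2} e_{3} with a^2 + b12^2 + b13^2 + b23^2 = 1 (so R^-1 = ~R). Expanding the columns R e_j ~R gives tr M = 4a^2 - 1 and, from the antisymmetric part, M21 - M12 = -4a*b12, M13 - M31 = 4a*b13, M32 - M23 = -4a*b23.
Here tr M = \frac{611}{289}, so a^2 = (1 + tr M)/4 = \frac{225}{289} and a = ±\frac{15}{17}. Taking a = \frac{15}{17}: M21 - M12 = 0, M13 - M31 = 0, M32 - M23 = -\frac{480}{289}, giving b12 = 0, b13 = 0, b23 = \frac{8}{17}, i.e. R = \frac{15}{17} + \frac{8}{17} e_{2} e_{3}.
Its e_{2} e_{3} coefficient is already positive.
Answer: \frac{15}{17} + \frac{8}{17} e_{2} e_{3}. Uniqueness: Spin(3) -> SO(3) maps R and -R to the same rotation of trace \frac{611}{289}; fixing the sign of the e_{2} e_{3} coefficient removes the ambiguity.


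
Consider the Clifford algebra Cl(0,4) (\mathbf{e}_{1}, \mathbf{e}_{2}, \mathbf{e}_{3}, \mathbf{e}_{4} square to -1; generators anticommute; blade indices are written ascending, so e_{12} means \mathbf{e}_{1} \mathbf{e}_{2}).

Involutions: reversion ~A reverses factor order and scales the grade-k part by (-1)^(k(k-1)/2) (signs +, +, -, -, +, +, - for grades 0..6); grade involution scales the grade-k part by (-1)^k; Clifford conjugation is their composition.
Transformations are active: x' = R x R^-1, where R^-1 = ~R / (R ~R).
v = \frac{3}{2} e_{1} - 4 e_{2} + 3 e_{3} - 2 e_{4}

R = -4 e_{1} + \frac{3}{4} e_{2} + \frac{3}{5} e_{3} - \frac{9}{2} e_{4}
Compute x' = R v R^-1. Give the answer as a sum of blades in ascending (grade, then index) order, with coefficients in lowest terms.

~R = -4 e_{1} + \frac{3}{4} e_{2} + \frac{3}{5} e_{3} - \frac{9}{2} e_{4}, and R ~R = -\frac{14869}{400}, so R^-1 = ~R / (-\frac{14869}{400}).
R v = -\frac{9}{5} + \frac{119}{8} e_{12} - \frac{129}{10} e_{13} + \frac{59}{4} e_{14} + \frac{93}{20} e_{23} - \frac{39}{2} e_{24} + \frac{123}{10} e_{34}
Answer: -\frac{56127}{29738} e_{1} + \frac{60556}{14869} e_{2} - \frac{43743}{14869} e_{3} + \frac{23258}{14869} e_{4}


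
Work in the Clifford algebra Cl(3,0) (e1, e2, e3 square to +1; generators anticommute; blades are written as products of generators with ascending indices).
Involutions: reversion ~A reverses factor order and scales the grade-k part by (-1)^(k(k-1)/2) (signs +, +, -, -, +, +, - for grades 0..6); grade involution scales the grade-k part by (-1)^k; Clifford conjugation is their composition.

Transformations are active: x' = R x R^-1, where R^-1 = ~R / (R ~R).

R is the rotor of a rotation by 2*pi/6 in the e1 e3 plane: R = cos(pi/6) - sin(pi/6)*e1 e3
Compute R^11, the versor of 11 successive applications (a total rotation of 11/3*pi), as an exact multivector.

Half-angle bookkeeping: 11 applications in e1 e3 add up to rotor phase 11*pi/6 = 11*pi/6, so R^11 = cos(11*pi/6) - sin(11*pi/6)*e1 e3.
cos(11*pi/6) = sqrt(3)/2 and sin(11*pi/6) = -1/2, so R^11 = sqrt(3)/2 + 1/2*e1 e3. The net rotation is 5/3*pi (after discarding 1 full turn, each of which contributes a factor -1 to the rotor); the rotor keeps the half-angle phase exactly.
Answer: sqrt(3)/2 + 1/2*e1 e3


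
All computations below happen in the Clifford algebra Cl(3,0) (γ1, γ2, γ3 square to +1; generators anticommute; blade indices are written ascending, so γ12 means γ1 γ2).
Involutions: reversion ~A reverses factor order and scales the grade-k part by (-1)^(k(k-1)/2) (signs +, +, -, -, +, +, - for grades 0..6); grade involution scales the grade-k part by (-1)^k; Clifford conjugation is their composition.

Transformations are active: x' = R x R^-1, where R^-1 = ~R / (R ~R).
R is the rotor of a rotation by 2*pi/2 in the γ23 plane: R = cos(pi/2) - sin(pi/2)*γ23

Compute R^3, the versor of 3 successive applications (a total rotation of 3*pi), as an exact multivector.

Half-angle bookkeeping: 3 applications in γ23 add up to rotor phase 3*pi/2 = 3*pi/2, so R^3 = cos(3*pi/2) - sin(3*pi/2)*γ23.
cos(3*pi/2) = 0 and sin(3*pi/2) = -1, so R^3 = γ23. The net rotation is 1*pi (after discarding 1 full turn, each of which contributes a factor -1 to the rotor); the rotor keeps the half-angle phase exactly.
Answer: γ23


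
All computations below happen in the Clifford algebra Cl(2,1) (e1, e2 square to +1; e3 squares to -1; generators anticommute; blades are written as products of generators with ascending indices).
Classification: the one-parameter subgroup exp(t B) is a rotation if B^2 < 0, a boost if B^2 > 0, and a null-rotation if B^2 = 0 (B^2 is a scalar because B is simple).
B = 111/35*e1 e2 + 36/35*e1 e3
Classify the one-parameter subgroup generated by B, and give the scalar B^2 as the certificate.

B^2 term by term: the squares give (111/35)^2*(e1 e2)^2 + (36/35)^2*(e1 e3)^2 = 12321/1225*(-1) + 1296/1225*(+1) = -9 (each basis 2-blade squares to minus the product of its generators' squares); cross terms between blades sharing an index anticommute and cancel. So B^2 = -9.
Answer: rotation, certificate B^2 = -9. One invariant decides it: the square -9 survives every conjugation, and its sign is exactly the classification.


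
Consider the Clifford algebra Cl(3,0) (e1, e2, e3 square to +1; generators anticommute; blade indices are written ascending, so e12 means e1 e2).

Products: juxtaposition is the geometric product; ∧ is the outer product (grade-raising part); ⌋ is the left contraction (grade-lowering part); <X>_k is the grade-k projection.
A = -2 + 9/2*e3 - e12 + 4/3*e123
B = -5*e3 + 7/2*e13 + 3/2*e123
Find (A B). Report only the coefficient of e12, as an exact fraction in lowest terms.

step 1: -49/2 - 63/4*e1 + 14/3*e2 + 23/2*e3 + 1/12*e12 - 7*e13 + 7/2*e23 + 2*e123
Answer: 1/12


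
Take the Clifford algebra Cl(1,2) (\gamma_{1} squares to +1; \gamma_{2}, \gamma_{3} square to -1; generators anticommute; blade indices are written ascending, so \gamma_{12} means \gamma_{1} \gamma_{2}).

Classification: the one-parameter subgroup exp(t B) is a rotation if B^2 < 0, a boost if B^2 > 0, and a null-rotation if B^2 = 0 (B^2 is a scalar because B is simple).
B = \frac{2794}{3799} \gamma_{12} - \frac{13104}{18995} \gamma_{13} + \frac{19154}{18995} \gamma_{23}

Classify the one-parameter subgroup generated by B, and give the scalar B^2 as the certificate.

B^2 term by term: the squares give (\frac{2794}{3799})^2*(\gamma_{12})^2 + (-\frac{13104}{18995})^2*(\gamma_{13})^2 + (\frac{19154}{18995})^2*(\gamma_{23})^2 = \frac{7806436}{14432401}*(+1) + \frac{171714816}{360810025}*(+1) + \frac{366875716}{360810025}*(-1) = 0 (each basis 2-blade squares to minus the product of its generators' squares); cross terms between blades sharing an index anticommute and cancel. So B^2 = 0.
Answer: null-rotation, certificate B^2 = 0. Certificate logic: 0 is a conjugation-invariant scalar, so its sign fixes rotation versus boost versus null-rotation outright.


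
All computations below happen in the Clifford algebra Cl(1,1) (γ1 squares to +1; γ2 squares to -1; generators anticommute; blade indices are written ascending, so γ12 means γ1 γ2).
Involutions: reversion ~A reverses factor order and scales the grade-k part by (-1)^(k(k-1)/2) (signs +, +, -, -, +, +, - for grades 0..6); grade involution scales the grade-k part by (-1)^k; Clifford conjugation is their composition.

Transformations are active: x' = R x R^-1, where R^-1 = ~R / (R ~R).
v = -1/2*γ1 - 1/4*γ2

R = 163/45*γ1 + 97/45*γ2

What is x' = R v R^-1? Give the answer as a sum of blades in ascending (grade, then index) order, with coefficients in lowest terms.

~R = 163/45*γ1 + 97/45*γ2, and R ~R = 1144/135, so R^-1 = ~R / (1144/135).
R v = -229/180 + 31/180*γ12
Answer: -20167/34320*γ1 - 13633/34320*γ2


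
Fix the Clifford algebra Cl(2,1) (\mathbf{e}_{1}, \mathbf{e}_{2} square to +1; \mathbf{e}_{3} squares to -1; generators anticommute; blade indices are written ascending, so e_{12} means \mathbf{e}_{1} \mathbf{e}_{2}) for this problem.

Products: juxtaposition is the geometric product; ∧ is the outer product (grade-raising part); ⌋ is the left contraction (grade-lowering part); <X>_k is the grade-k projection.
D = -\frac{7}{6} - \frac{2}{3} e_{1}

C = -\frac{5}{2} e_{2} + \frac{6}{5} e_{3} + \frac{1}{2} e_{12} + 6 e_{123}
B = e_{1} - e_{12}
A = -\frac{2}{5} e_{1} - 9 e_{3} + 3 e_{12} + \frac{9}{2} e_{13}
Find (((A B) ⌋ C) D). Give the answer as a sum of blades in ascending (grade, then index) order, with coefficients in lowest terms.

step 1: \frac{13}{5} - \frac{13}{5} e_{2} - \frac{9}{2} e_{3} + 9 e_{13} - \frac{9}{2} e_{23} + 9 e_{123}
step 2: \frac{659}{10} - \frac{257}{10} e_{1} - \frac{121}{2} e_{2} + \frac{78}{25} e_{3} + \frac{283}{10} e_{12} + \frac{78}{5} e_{13} + \frac{78}{5} e_{123}
step 3: -\frac{239}{4} - \frac{279}{20} e_{1} + \frac{1789}{20} e_{2} + \frac{169}{25} e_{3} - \frac{1467}{20} e_{12} - \frac{403}{25} e_{13} - \frac{52}{5} e_{23} - \frac{91}{5} e_{123}
Answer: -\frac{239}{4} - \frac{279}{20} e_{1} + \frac{1789}{20} e_{2} + \frac{169}{25} e_{3} - \frac{1467}{20} e_{12} - \frac{403}{25} e_{13} - \frac{52}{5} e_{23} - \frac{91}{5} e_{123}


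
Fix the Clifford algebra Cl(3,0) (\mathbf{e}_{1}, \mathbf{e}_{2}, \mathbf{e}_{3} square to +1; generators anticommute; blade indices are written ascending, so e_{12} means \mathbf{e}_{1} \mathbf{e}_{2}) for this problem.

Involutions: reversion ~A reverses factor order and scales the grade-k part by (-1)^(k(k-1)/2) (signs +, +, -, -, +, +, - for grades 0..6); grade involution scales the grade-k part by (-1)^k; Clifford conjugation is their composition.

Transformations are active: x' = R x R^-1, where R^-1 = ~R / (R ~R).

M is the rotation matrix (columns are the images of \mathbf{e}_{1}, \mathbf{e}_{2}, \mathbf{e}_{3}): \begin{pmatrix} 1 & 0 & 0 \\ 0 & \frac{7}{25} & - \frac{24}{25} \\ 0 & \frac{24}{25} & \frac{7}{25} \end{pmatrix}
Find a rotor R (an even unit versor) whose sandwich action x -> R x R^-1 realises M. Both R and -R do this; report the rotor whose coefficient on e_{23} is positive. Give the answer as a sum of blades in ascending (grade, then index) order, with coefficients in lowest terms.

Method: write R = a + b12*e_{12} + b13*e_{13} + b23*e_{23} with a^2 + b12^2 + b13^2 + b23^2 = 1 (so R^-1 = ~R). Expanding the columns R e_j ~R gives tr M = 4a^2 - 1 and, from the antisymmetric part, M21 - M12 = -4a*b12, M13 - M31 = 4a*b13, M32 - M23 = -4a*b23.
Here tr M = \frac{39}{25}, so a^2 = (1 + tr M)/4 = \frac{16}{25} and a = ±\frac{4}{5}. Taking a = \frac{4}{5}: M21 - M12 = 0, M13 - M31 = 0, M32 - M23 = \frac{48}{25}, giving b12 = 0, b13 = 0, b23 = -\frac{3}{5}, i.e. R = \frac{4}{5} - \frac{3}{5} e_{23}.
Its e_{23} coefficient is negative, so report the other preimage -R.
Answer: -\frac{4}{5} + \frac{3}{5} e_{23}. Uniqueness: Spin(3) -> SO(3) maps R and -R to the same rotation of trace \frac{39}{25}; fixing the sign of the e_{23} coefficient removes the ambiguity.
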